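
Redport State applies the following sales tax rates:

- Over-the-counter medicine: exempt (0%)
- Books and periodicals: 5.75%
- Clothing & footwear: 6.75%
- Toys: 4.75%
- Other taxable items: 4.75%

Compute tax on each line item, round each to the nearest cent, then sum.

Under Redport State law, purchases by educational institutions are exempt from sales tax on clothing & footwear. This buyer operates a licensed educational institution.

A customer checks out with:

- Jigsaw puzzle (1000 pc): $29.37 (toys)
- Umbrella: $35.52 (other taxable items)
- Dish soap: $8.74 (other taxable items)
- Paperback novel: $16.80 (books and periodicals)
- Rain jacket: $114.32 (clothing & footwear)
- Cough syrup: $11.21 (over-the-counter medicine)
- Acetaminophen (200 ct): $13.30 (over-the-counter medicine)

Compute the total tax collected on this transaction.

Jigsaw puzzle (1000 pc) $29.37: toys → 4.75% → $1.40
Umbrella $35.52: other taxable items → 4.75% → $1.69
Dish soap $8.74: other taxable items → 4.75% → $0.42
Paperback novel $16.80: books and periodicals → 5.75% → $0.97
Rain jacket $114.32: clothing & footwear, buyer-exempt → 0% → $0.00
Cough syrup $11.21: over-the-counter medicine → 0% → $0.00
Acetaminophen (200 ct) $13.30: over-the-counter medicine → 0% → $0.00
Total tax = $1.40 + $1.69 + $0.42 + $0.97 = $4.48

$4.48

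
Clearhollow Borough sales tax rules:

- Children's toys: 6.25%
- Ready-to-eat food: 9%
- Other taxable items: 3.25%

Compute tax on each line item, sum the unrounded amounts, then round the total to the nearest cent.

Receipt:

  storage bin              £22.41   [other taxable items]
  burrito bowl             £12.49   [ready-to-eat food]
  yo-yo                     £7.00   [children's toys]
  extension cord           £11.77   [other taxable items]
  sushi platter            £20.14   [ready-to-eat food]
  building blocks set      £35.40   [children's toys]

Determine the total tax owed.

Storage bin £22.41: other taxable items → 3.25% → £0.728325
Burrito bowl £12.49: ready-to-eat food → 9% → £1.1241
Yo-yo £7.00: children's toys → 6.25% → £0.4375
Extension cord £11.77: other taxable items → 3.25% → £0.382525
Sushi platter £20.14: ready-to-eat food → 9% → £1.8126
Building blocks set £35.40: children's toys → 6.25% → £2.2125
Unrounded tax sum = £6.69755 → £6.70

£6.70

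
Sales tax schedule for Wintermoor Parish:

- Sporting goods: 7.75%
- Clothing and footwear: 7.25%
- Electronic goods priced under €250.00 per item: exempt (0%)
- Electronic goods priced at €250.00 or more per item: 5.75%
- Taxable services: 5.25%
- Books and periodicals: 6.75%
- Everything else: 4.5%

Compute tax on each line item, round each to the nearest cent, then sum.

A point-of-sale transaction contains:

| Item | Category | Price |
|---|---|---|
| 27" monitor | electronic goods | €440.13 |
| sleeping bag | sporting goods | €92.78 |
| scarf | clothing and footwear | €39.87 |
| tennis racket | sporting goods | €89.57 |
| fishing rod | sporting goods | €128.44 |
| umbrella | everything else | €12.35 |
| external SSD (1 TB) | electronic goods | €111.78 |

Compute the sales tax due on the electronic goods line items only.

27" monitor €440.13: electronic goods, €250.00 or more → 5.75% → €25.31
External SSD (1 TB) €111.78: electronic goods, under €250.00 → 0% → €0.00
Tax on electronic goods = €25.31 + €0.00 = €25.31

€25.31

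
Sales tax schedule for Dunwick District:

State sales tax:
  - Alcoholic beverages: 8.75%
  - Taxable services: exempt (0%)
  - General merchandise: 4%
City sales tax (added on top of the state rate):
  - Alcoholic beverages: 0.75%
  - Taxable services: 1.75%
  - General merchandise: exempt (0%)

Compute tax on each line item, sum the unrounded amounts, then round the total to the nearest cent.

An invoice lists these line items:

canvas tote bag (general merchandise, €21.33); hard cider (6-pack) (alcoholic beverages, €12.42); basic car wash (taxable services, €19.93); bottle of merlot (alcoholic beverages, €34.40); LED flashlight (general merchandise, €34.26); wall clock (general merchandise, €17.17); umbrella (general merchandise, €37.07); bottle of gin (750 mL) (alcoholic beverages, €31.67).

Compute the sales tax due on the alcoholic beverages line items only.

€7.46

Hard cider (6-pack) €12.42: alcoholic beverages → 8.75% + 0.75% city = 9.5% → €1.1799
Bottle of merlot €34.40: alcoholic beverages → 8.75% + 0.75% city = 9.5% → €3.268
Bottle of gin (750 mL) €31.67: alcoholic beverages → 8.75% + 0.75% city = 9.5% → €3.00865
Tax on alcoholic beverages: unrounded sum = €7.45655 → €7.46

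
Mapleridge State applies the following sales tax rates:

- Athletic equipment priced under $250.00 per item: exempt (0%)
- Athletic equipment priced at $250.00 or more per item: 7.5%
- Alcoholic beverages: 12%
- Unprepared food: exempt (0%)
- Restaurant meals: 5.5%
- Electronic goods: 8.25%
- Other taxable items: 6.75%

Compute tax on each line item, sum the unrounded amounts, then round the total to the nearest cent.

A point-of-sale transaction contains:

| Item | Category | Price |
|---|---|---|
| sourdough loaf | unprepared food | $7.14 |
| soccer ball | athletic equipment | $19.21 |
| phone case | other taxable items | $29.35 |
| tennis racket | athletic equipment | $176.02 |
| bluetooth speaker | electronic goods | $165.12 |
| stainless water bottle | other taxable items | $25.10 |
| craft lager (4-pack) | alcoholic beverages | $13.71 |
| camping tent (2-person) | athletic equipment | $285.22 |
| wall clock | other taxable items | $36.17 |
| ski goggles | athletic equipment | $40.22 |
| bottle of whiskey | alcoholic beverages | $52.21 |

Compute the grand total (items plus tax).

$898.51

Sourdough loaf $7.14: unprepared food → 0% → $0.00
Soccer ball $19.21: athletic equipment, under $250.00 → 0% → $0.00
Phone case $29.35: other taxable items → 6.75% → $1.981125
Tennis racket $176.02: athletic equipment, under $250.00 → 0% → $0.00
Bluetooth speaker $165.12: electronic goods → 8.25% → $13.6224
Stainless water bottle $25.10: other taxable items → 6.75% → $1.69425
Craft lager (4-pack) $13.71: alcoholic beverages → 12% → $1.6452
Camping tent (2-person) $285.22: athletic equipment, $250.00 or more → 7.5% → $21.3915
Wall clock $36.17: other taxable items → 6.75% → $2.441475
Ski goggles $40.22: athletic equipment, under $250.00 → 0% → $0.00
Bottle of whiskey $52.21: alcoholic beverages → 12% → $6.2652
Subtotal = $849.47; unrounded tax = $49.04115 → $49.04; total due = $898.51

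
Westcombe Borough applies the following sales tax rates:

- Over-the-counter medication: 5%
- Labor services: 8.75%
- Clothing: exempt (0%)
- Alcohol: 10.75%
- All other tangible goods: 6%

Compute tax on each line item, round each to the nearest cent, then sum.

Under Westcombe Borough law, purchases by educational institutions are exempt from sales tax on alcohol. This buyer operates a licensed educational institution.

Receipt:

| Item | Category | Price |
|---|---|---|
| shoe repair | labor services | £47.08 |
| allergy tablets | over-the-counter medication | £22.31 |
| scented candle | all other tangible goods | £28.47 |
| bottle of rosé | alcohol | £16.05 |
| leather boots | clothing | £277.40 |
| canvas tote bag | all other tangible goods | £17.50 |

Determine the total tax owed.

Shoe repair £47.08: labor services → 8.75% → £4.12
Allergy tablets £22.31: over-the-counter medication → 5% → £1.12
Scented candle £28.47: all other tangible goods → 6% → £1.71
Bottle of rosé £16.05: alcohol, buyer-exempt → 0% → £0.00
Leather boots £277.40: clothing → 0% → £0.00
Canvas tote bag £17.50: all other tangible goods → 6% → £1.05
Total tax = £4.12 + £1.12 + £1.71 + £1.05 = £8.00

£8.00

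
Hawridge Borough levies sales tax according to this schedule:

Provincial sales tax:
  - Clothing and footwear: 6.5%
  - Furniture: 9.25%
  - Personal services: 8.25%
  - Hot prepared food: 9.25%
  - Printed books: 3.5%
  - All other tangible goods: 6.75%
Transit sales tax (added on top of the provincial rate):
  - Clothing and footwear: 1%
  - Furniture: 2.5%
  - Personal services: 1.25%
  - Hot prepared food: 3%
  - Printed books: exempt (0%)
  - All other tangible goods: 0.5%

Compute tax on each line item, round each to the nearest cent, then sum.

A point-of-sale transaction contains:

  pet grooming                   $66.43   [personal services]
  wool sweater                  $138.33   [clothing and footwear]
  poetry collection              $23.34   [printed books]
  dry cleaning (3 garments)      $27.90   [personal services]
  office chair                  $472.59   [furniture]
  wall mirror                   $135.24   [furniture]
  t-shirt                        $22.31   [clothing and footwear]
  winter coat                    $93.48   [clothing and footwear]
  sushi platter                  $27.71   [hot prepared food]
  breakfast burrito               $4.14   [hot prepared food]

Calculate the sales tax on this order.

Pet grooming $66.43: personal services → 8.25% + 1.25% transit = 9.5% → $6.31
Wool sweater $138.33: clothing and footwear → 6.5% + 1% transit = 7.5% → $10.37
Poetry collection $23.34: printed books → 3.5% + 0% transit = 3.5% → $0.82
Dry cleaning (3 garments) $27.90: personal services → 8.25% + 1.25% transit = 9.5% → $2.65
Office chair $472.59: furniture → 9.25% + 2.5% transit = 11.75% → $55.53
Wall mirror $135.24: furniture → 9.25% + 2.5% transit = 11.75% → $15.89
T-shirt $22.31: clothing and footwear → 6.5% + 1% transit = 7.5% → $1.67
Winter coat $93.48: clothing and footwear → 6.5% + 1% transit = 7.5% → $7.01
Sushi platter $27.71: hot prepared food → 9.25% + 3% transit = 12.25% → $3.39
Breakfast burrito $4.14: hot prepared food → 9.25% + 3% transit = 12.25% → $0.51
Total tax = $6.31 + $10.37 + $0.82 + $2.65 + $55.53 + $15.89 + $1.67 + $7.01 + $3.39 + $0.51 = $104.15

$104.15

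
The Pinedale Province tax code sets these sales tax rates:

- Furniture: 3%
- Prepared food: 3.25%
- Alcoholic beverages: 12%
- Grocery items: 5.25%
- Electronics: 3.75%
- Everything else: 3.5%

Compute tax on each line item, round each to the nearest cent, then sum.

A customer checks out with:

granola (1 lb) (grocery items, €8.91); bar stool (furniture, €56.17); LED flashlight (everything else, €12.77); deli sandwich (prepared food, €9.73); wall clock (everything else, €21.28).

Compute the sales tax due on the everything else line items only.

LED flashlight €12.77: everything else → 3.5% → €0.45
Wall clock €21.28: everything else → 3.5% → €0.74
Tax on everything else = €0.45 + €0.74 = €1.19

€1.19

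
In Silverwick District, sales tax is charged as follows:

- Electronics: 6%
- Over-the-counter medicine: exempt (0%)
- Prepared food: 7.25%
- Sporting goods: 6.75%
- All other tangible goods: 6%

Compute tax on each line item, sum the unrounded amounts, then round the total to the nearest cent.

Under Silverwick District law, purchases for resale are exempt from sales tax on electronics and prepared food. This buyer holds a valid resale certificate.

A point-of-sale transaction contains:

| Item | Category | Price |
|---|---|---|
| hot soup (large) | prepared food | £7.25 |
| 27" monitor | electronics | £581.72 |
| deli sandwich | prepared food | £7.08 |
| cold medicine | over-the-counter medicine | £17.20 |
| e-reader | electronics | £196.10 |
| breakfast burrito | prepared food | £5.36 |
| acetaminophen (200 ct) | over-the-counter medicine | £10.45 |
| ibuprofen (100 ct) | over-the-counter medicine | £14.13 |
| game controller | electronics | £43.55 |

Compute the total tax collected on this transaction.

Hot soup (large) £7.25: prepared food, buyer-exempt → 0% → £0.00
27" monitor £581.72: electronics, buyer-exempt → 0% → £0.00
Deli sandwich £7.08: prepared food, buyer-exempt → 0% → £0.00
Cold medicine £17.20: over-the-counter medicine → 0% → £0.00
E-reader £196.10: electronics, buyer-exempt → 0% → £0.00
Breakfast burrito £5.36: prepared food, buyer-exempt → 0% → £0.00
Acetaminophen (200 ct) £10.45: over-the-counter medicine → 0% → £0.00
Ibuprofen (100 ct) £14.13: over-the-counter medicine → 0% → £0.00
Game controller £43.55: electronics, buyer-exempt → 0% → £0.00
Unrounded tax sum = £0.00 → £0.00

£0.00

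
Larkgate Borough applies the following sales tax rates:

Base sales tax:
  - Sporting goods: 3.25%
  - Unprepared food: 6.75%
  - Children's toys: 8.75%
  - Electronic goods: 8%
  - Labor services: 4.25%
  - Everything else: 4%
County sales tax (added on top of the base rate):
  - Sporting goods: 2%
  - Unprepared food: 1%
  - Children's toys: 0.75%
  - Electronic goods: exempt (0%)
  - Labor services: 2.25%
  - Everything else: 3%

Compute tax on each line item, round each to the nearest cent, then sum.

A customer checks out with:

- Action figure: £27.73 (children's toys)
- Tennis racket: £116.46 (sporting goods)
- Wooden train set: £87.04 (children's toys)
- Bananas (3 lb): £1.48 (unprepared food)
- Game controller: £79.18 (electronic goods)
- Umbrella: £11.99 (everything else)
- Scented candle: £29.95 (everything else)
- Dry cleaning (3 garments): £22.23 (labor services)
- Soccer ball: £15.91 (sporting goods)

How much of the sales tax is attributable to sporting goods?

Tennis racket £116.46: sporting goods → 3.25% + 2% county = 5.25% → £6.11
Soccer ball £15.91: sporting goods → 3.25% + 2% county = 5.25% → £0.84
Tax on sporting goods = £6.11 + £0.84 = £6.95

£6.95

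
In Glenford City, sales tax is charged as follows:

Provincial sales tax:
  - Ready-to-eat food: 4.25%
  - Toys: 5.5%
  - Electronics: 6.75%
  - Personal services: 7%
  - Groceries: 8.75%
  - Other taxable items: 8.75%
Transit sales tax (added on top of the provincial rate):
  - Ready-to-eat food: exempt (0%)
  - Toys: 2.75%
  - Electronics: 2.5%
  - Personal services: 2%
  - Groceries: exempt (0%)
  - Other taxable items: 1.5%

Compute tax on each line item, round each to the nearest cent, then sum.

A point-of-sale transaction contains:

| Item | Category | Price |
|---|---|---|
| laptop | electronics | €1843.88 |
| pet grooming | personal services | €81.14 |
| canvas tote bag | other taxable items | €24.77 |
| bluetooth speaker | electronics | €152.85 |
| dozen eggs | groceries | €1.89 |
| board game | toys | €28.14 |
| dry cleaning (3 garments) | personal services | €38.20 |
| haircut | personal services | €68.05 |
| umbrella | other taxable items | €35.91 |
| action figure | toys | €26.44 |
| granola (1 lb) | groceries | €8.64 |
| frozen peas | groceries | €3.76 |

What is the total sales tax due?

€213.54

Laptop €1843.88: electronics → 6.75% + 2.5% transit = 9.25% → €170.56
Pet grooming €81.14: personal services → 7% + 2% transit = 9% → €7.30
Canvas tote bag €24.77: other taxable items → 8.75% + 1.5% transit = 10.25% → €2.54
Bluetooth speaker €152.85: electronics → 6.75% + 2.5% transit = 9.25% → €14.14
Dozen eggs €1.89: groceries → 8.75% + 0% transit = 8.75% → €0.17
Board game €28.14: toys → 5.5% + 2.75% transit = 8.25% → €2.32
Dry cleaning (3 garments) €38.20: personal services → 7% + 2% transit = 9% → €3.44
Haircut €68.05: personal services → 7% + 2% transit = 9% → €6.12
Umbrella €35.91: other taxable items → 8.75% + 1.5% transit = 10.25% → €3.68
Action figure €26.44: toys → 5.5% + 2.75% transit = 8.25% → €2.18
Granola (1 lb) €8.64: groceries → 8.75% + 0% transit = 8.75% → €0.76
Frozen peas €3.76: groceries → 8.75% + 0% transit = 8.75% → €0.33
Total tax = €170.56 + €7.30 + €2.54 + €14.14 + €0.17 + €2.32 + €3.44 + €6.12 + €3.68 + €2.18 + €0.76 + €0.33 = €213.54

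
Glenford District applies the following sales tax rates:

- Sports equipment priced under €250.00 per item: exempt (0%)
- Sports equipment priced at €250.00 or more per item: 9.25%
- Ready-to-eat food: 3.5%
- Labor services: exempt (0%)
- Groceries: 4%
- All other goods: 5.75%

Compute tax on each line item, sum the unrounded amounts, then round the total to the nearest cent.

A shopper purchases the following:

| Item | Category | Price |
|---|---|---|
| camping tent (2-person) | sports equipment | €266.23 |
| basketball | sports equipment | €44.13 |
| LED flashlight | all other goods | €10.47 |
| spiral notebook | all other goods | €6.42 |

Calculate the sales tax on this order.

Camping tent (2-person) €266.23: sports equipment, €250.00 or more → 9.25% → €24.626275
Basketball €44.13: sports equipment, under €250.00 → 0% → €0.00
LED flashlight €10.47: all other goods → 5.75% → €0.602025
Spiral notebook €6.42: all other goods → 5.75% → €0.36915
Unrounded tax sum = €25.59745 → €25.60

€25.60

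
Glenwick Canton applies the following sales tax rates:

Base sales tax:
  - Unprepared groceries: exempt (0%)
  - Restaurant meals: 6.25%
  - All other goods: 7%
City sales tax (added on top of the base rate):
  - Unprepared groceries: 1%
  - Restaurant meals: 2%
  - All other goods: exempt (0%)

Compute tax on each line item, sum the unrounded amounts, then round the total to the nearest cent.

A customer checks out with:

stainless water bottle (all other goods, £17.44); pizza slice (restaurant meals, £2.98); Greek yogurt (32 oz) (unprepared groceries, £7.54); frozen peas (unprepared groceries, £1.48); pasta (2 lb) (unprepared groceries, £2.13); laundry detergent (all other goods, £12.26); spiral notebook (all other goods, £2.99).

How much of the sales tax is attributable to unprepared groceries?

Greek yogurt (32 oz) £7.54: unprepared groceries → 0% + 1% city = 1% → £0.0754
Frozen peas £1.48: unprepared groceries → 0% + 1% city = 1% → £0.0148
Pasta (2 lb) £2.13: unprepared groceries → 0% + 1% city = 1% → £0.0213
Tax on unprepared groceries: unrounded sum = £0.1115 → £0.11

£0.11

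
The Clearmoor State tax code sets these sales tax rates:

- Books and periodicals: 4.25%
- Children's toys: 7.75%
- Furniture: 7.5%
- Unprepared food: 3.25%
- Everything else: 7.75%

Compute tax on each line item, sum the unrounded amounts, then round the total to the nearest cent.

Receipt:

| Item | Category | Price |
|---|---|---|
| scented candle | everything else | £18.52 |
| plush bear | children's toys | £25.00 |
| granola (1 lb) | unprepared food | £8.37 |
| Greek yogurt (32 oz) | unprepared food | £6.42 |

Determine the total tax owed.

Scented candle £18.52: everything else → 7.75% → £1.4353
Plush bear £25.00: children's toys → 7.75% → £1.9375
Granola (1 lb) £8.37: unprepared food → 3.25% → £0.272025
Greek yogurt (32 oz) £6.42: unprepared food → 3.25% → £0.20865
Unrounded tax sum = £3.853475 → £3.85

£3.85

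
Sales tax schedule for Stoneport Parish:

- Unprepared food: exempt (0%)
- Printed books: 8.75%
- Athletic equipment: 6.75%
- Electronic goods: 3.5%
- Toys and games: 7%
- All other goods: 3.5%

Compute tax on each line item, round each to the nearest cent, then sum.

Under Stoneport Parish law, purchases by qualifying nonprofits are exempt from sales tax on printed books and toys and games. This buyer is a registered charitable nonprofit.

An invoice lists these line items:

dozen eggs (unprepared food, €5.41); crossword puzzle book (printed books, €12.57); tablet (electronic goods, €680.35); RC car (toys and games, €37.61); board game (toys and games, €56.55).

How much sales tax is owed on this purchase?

€23.81

Dozen eggs €5.41: unprepared food → 0% → €0.00
Crossword puzzle book €12.57: printed books, buyer-exempt → 0% → €0.00
Tablet €680.35: electronic goods → 3.5% → €23.81
RC car €37.61: toys and games, buyer-exempt → 0% → €0.00
Board game €56.55: toys and games, buyer-exempt → 0% → €0.00
Total tax = €23.81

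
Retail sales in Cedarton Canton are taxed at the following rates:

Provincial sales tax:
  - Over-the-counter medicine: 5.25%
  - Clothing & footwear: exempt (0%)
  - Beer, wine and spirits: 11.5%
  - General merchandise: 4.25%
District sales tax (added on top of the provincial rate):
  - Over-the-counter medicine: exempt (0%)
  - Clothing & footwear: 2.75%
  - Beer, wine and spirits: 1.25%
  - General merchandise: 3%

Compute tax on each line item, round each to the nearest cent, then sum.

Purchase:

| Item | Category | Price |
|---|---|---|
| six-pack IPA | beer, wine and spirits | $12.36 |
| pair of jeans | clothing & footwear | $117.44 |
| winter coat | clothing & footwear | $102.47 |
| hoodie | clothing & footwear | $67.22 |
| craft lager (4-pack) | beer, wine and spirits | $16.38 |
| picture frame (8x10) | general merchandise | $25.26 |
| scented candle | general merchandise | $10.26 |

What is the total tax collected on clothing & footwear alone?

$7.90

Pair of jeans $117.44: clothing & footwear → 0% + 2.75% district = 2.75% → $3.23
Winter coat $102.47: clothing & footwear → 0% + 2.75% district = 2.75% → $2.82
Hoodie $67.22: clothing & footwear → 0% + 2.75% district = 2.75% → $1.85
Tax on clothing & footwear = $3.23 + $2.82 + $1.85 = $7.90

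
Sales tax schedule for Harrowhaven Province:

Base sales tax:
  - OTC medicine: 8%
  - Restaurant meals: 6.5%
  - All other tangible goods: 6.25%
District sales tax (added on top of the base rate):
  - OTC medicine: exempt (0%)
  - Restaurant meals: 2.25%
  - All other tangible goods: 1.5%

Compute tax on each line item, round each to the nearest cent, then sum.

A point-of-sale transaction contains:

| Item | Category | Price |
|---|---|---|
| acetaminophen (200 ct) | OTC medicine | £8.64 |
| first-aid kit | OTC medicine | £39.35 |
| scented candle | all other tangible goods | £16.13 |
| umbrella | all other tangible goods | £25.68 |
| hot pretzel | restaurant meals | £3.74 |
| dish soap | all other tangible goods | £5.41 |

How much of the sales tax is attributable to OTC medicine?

Acetaminophen (200 ct) £8.64: OTC medicine → 8% + 0% district = 8% → £0.69
First-aid kit £39.35: OTC medicine → 8% + 0% district = 8% → £3.15
Tax on OTC medicine = £0.69 + £3.15 = £3.84

£3.84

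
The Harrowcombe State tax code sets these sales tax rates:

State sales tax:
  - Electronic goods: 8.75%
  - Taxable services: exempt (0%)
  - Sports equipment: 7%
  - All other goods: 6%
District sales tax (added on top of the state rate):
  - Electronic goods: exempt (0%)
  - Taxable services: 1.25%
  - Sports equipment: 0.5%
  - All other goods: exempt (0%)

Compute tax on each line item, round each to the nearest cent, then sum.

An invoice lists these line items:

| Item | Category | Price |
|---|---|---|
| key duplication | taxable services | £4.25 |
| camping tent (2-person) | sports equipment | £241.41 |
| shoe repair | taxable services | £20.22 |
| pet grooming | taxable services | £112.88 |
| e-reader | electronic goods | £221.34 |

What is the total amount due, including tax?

Key duplication £4.25: taxable services → 0% + 1.25% district = 1.25% → £0.05
Camping tent (2-person) £241.41: sports equipment → 7% + 0.5% district = 7.5% → £18.11
Shoe repair £20.22: taxable services → 0% + 1.25% district = 1.25% → £0.25
Pet grooming £112.88: taxable services → 0% + 1.25% district = 1.25% → £1.41
E-reader £221.34: electronic goods → 8.75% + 0% district = 8.75% → £19.37
Subtotal = £600.10; tax = £39.19; total due = £639.29

£639.29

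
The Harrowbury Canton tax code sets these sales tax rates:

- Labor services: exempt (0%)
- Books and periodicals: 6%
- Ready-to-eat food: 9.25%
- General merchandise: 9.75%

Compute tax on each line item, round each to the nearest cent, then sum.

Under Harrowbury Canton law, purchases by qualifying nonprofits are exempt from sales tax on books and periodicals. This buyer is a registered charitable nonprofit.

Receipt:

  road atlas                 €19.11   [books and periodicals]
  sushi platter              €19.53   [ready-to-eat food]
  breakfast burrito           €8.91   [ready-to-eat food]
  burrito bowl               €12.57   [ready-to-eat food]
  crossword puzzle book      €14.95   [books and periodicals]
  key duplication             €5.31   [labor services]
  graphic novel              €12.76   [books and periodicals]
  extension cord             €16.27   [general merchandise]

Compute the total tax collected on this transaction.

€5.38

Road atlas €19.11: books and periodicals, buyer-exempt → 0% → €0.00
Sushi platter €19.53: ready-to-eat food → 9.25% → €1.81
Breakfast burrito €8.91: ready-to-eat food → 9.25% → €0.82
Burrito bowl €12.57: ready-to-eat food → 9.25% → €1.16
Crossword puzzle book €14.95: books and periodicals, buyer-exempt → 0% → €0.00
Key duplication €5.31: labor services → 0% → €0.00
Graphic novel €12.76: books and periodicals, buyer-exempt → 0% → €0.00
Extension cord €16.27: general merchandise → 9.75% → €1.59
Total tax = €1.81 + €0.82 + €1.16 + €1.59 = €5.38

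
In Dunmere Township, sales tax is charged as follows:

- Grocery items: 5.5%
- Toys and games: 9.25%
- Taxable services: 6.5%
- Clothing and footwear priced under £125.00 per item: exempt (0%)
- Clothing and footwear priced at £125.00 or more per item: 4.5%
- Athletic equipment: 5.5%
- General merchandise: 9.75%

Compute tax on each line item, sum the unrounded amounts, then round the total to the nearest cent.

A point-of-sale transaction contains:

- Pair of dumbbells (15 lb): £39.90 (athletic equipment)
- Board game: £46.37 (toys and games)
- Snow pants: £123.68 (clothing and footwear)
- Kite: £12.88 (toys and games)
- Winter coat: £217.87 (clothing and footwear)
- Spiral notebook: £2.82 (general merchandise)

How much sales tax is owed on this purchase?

£17.75

Pair of dumbbells (15 lb) £39.90: athletic equipment → 5.5% → £2.1945
Board game £46.37: toys and games → 9.25% → £4.289225
Snow pants £123.68: clothing and footwear, under £125.00 → 0% → £0.00
Kite £12.88: toys and games → 9.25% → £1.1914
Winter coat £217.87: clothing and footwear, £125.00 or more → 4.5% → £9.80415
Spiral notebook £2.82: general merchandise → 9.75% → £0.27495
Unrounded tax sum = £17.754225 → £17.75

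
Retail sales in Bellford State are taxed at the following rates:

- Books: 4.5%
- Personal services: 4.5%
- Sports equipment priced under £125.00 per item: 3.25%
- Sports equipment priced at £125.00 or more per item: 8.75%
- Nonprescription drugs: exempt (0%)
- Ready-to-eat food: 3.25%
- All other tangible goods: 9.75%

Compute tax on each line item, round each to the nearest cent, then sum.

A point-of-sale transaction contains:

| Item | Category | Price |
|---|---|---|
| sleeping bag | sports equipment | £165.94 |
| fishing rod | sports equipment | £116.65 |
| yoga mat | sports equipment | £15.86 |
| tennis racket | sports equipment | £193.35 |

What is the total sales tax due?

Sleeping bag £165.94: sports equipment, £125.00 or more → 8.75% → £14.52
Fishing rod £116.65: sports equipment, under £125.00 → 3.25% → £3.79
Yoga mat £15.86: sports equipment, under £125.00 → 3.25% → £0.52
Tennis racket £193.35: sports equipment, £125.00 or more → 8.75% → £16.92
Total tax = £14.52 + £3.79 + £0.52 + £16.92 = £35.75

£35.75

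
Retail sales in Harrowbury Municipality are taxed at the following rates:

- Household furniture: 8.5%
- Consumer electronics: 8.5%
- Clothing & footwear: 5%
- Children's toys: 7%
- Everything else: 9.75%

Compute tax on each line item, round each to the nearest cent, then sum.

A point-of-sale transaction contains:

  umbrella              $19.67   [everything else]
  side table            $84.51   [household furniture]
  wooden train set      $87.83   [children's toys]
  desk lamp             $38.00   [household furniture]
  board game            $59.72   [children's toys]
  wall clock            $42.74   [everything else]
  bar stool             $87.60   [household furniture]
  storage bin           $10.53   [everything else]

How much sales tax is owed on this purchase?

$35.31

Umbrella $19.67: everything else → 9.75% → $1.92
Side table $84.51: household furniture → 8.5% → $7.18
Wooden train set $87.83: children's toys → 7% → $6.15
Desk lamp $38.00: household furniture → 8.5% → $3.23
Board game $59.72: children's toys → 7% → $4.18
Wall clock $42.74: everything else → 9.75% → $4.17
Bar stool $87.60: household furniture → 8.5% → $7.45
Storage bin $10.53: everything else → 9.75% → $1.03
Total tax = $1.92 + $7.18 + $6.15 + $3.23 + $4.18 + $4.17 + $7.45 + $1.03 = $35.31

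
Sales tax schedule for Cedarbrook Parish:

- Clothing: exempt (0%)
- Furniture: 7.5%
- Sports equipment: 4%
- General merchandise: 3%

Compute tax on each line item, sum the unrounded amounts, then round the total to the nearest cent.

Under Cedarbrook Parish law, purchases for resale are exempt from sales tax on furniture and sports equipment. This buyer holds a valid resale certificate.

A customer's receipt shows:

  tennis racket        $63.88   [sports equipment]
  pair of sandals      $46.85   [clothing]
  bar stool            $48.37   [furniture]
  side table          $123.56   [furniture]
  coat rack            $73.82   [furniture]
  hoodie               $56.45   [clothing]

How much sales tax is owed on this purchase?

$0.00

Tennis racket $63.88: sports equipment, buyer-exempt → 0% → $0.00
Pair of sandals $46.85: clothing → 0% → $0.00
Bar stool $48.37: furniture, buyer-exempt → 0% → $0.00
Side table $123.56: furniture, buyer-exempt → 0% → $0.00
Coat rack $73.82: furniture, buyer-exempt → 0% → $0.00
Hoodie $56.45: clothing → 0% → $0.00
Unrounded tax sum = $0.00 → $0.00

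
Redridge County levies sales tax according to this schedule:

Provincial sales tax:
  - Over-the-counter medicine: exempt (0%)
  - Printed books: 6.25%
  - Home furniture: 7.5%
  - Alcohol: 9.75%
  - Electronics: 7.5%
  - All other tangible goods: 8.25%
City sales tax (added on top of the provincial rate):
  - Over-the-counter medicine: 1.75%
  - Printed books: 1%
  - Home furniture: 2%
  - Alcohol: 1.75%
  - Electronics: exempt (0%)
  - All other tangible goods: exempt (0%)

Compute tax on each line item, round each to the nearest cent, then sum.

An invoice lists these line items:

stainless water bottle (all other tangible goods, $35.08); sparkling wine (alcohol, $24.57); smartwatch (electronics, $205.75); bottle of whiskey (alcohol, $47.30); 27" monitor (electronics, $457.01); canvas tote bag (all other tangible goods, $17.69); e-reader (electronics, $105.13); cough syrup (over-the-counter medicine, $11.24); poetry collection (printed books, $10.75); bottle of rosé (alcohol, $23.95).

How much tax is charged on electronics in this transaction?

Smartwatch $205.75: electronics → 7.5% + 0% city = 7.5% → $15.43
27" monitor $457.01: electronics → 7.5% + 0% city = 7.5% → $34.28
E-reader $105.13: electronics → 7.5% + 0% city = 7.5% → $7.88
Tax on electronics = $15.43 + $34.28 + $7.88 = $57.59

$57.59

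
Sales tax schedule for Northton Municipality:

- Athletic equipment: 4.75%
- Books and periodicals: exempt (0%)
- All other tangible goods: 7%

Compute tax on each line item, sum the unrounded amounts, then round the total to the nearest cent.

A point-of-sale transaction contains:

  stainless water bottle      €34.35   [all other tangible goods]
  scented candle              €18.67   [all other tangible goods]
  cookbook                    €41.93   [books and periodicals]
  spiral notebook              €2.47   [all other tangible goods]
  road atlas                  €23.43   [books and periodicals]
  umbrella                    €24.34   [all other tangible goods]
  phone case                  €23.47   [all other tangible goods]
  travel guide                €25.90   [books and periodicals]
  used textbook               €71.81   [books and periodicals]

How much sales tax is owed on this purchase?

Stainless water bottle €34.35: all other tangible goods → 7% → €2.4045
Scented candle €18.67: all other tangible goods → 7% → €1.3069
Cookbook €41.93: books and periodicals → 0% → €0.00
Spiral notebook €2.47: all other tangible goods → 7% → €0.1729
Road atlas €23.43: books and periodicals → 0% → €0.00
Umbrella €24.34: all other tangible goods → 7% → €1.7038
Phone case €23.47: all other tangible goods → 7% → €1.6429
Travel guide €25.90: books and periodicals → 0% → €0.00
Used textbook €71.81: books and periodicals → 0% → €0.00
Unrounded tax sum = €7.231 → €7.23

€7.23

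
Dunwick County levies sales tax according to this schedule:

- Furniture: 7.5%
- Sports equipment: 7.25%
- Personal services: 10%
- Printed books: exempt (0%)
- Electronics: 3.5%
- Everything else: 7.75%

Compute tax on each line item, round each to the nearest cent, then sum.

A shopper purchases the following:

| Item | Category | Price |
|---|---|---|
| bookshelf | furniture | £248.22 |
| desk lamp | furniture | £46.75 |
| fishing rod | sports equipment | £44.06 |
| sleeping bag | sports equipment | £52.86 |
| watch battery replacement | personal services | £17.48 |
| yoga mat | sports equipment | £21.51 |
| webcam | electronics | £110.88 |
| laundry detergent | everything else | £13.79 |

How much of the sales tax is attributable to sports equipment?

£8.58

Fishing rod £44.06: sports equipment → 7.25% → £3.19
Sleeping bag £52.86: sports equipment → 7.25% → £3.83
Yoga mat £21.51: sports equipment → 7.25% → £1.56
Tax on sports equipment = £3.19 + £3.83 + £1.56 = £8.58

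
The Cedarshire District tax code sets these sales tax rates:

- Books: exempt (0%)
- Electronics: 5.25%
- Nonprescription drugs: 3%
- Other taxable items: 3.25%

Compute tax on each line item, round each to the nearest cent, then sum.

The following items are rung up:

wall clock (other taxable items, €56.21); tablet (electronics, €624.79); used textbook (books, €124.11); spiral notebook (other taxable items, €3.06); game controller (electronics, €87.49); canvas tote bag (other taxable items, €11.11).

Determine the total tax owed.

Wall clock €56.21: other taxable items → 3.25% → €1.83
Tablet €624.79: electronics → 5.25% → €32.80
Used textbook €124.11: books → 0% → €0.00
Spiral notebook €3.06: other taxable items → 3.25% → €0.10
Game controller €87.49: electronics → 5.25% → €4.59
Canvas tote bag €11.11: other taxable items → 3.25% → €0.36
Total tax = €1.83 + €32.80 + €0.10 + €4.59 + €0.36 = €39.68

€39.68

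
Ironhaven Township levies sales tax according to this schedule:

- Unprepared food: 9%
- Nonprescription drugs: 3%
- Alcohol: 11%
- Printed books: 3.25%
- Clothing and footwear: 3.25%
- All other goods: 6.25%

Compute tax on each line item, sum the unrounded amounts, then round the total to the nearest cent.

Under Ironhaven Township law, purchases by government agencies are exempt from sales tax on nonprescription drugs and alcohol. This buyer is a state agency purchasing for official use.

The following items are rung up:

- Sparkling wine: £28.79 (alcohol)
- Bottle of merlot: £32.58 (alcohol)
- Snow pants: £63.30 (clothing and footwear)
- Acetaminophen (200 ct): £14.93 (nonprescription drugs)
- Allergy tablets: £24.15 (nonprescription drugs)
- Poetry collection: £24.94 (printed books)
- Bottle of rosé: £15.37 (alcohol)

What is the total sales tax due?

Sparkling wine £28.79: alcohol, buyer-exempt → 0% → £0.00
Bottle of merlot £32.58: alcohol, buyer-exempt → 0% → £0.00
Snow pants £63.30: clothing and footwear → 3.25% → £2.05725
Acetaminophen (200 ct) £14.93: nonprescription drugs, buyer-exempt → 0% → £0.00
Allergy tablets £24.15: nonprescription drugs, buyer-exempt → 0% → £0.00
Poetry collection £24.94: printed books → 3.25% → £0.81055
Bottle of rosé £15.37: alcohol, buyer-exempt → 0% → £0.00
Unrounded tax sum = £2.8678 → £2.87

£2.87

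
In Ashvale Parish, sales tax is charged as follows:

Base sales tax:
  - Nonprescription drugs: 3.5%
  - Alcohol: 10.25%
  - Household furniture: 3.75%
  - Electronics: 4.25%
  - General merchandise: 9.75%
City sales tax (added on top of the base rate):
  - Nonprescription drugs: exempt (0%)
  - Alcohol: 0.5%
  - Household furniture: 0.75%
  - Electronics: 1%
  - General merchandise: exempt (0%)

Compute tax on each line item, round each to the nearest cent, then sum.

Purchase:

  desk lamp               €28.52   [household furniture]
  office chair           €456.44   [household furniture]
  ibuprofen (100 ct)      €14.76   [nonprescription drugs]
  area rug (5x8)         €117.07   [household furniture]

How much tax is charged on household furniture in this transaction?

€27.09

Desk lamp €28.52: household furniture → 3.75% + 0.75% city = 4.5% → €1.28
Office chair €456.44: household furniture → 3.75% + 0.75% city = 4.5% → €20.54
Area rug (5x8) €117.07: household furniture → 3.75% + 0.75% city = 4.5% → €5.27
Tax on household furniture = €1.28 + €20.54 + €5.27 = €27.09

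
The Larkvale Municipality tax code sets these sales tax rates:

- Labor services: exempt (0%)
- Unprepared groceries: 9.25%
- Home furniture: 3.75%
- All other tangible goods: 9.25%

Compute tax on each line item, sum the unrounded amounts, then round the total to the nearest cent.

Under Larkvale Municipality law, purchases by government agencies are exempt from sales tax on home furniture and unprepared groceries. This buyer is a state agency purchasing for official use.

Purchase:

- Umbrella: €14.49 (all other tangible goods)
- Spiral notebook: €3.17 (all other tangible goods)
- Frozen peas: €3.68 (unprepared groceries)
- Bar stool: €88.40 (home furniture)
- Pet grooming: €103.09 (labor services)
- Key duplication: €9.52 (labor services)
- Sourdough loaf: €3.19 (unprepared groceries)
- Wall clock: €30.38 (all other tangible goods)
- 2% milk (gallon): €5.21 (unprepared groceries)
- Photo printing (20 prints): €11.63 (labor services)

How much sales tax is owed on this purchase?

€4.44

Umbrella €14.49: all other tangible goods → 9.25% → €1.340325
Spiral notebook €3.17: all other tangible goods → 9.25% → €0.293225
Frozen peas €3.68: unprepared groceries, buyer-exempt → 0% → €0.00
Bar stool €88.40: home furniture, buyer-exempt → 0% → €0.00
Pet grooming €103.09: labor services → 0% → €0.00
Key duplication €9.52: labor services → 0% → €0.00
Sourdough loaf €3.19: unprepared groceries, buyer-exempt → 0% → €0.00
Wall clock €30.38: all other tangible goods → 9.25% → €2.81015
2% milk (gallon) €5.21: unprepared groceries, buyer-exempt → 0% → €0.00
Photo printing (20 prints) €11.63: labor services → 0% → €0.00
Unrounded tax sum = €4.4437 → €4.44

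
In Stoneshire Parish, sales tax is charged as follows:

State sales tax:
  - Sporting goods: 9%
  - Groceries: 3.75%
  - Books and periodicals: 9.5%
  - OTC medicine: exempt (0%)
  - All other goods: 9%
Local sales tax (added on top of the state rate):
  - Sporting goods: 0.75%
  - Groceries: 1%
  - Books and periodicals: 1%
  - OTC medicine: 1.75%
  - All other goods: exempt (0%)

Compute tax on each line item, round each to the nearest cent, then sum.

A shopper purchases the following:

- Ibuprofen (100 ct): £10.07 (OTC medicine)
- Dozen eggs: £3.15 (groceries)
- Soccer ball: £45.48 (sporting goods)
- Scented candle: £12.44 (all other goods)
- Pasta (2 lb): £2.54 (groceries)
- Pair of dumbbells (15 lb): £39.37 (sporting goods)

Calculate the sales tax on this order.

£9.84

Ibuprofen (100 ct) £10.07: OTC medicine → 0% + 1.75% local = 1.75% → £0.18
Dozen eggs £3.15: groceries → 3.75% + 1% local = 4.75% → £0.15
Soccer ball £45.48: sporting goods → 9% + 0.75% local = 9.75% → £4.43
Scented candle £12.44: all other goods → 9% + 0% local = 9% → £1.12
Pasta (2 lb) £2.54: groceries → 3.75% + 1% local = 4.75% → £0.12
Pair of dumbbells (15 lb) £39.37: sporting goods → 9% + 0.75% local = 9.75% → £3.84
Total tax = £0.18 + £0.15 + £4.43 + £1.12 + £0.12 + £3.84 = £9.84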